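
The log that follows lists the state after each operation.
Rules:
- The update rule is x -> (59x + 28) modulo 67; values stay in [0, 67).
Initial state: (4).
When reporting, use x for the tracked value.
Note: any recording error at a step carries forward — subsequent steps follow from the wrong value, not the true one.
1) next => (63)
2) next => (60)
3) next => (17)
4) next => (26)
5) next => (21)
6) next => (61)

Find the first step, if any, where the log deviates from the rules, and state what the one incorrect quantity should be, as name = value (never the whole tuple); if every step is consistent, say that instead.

1. x = (59*4 + 28) mod 67 = 63 (matches)
2. x = (59*63 + 28) mod 67 = 60 (verified)
3. x = (59*60 + 28) mod 67 = 17 (agrees with the log)
4. x = (59*17 + 28) mod 67 = 26 (in agreement)
5. x = (59*26 + 28) mod 67 = 21 (exactly as logged)
6. x = (59*21 + 28) mod 67 = 61 (in agreement)
All entries verified; no error found.

no error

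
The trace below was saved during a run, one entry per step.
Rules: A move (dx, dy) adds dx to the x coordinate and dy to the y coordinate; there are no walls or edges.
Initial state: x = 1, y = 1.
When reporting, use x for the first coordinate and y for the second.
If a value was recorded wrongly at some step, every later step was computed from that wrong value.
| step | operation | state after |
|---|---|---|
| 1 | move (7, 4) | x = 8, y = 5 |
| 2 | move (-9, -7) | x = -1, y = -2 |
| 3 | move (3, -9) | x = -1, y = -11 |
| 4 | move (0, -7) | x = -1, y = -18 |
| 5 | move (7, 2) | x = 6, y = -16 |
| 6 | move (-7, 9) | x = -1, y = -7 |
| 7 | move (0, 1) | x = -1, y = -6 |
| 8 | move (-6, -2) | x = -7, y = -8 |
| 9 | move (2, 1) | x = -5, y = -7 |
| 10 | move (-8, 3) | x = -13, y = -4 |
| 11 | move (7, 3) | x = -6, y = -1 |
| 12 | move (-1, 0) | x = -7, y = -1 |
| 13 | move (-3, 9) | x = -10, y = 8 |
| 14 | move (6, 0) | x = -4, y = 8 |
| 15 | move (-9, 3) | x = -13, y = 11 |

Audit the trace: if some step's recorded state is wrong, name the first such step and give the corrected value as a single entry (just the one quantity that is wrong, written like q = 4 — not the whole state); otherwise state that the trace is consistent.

1. x = 1 + (7) = 8, y = 1 + (4) = 5 (same as recorded)
2. x = 8 + (-9) = -1, y = 5 + (-7) = -2 (checks out)
3. x = -1 + (3) = 2, y = -2 + (-9) = -11 (this is not what the trace shows)
The audit stops at step 3: the recorded entry is wrong and should be x = 2.

step 3, x = 2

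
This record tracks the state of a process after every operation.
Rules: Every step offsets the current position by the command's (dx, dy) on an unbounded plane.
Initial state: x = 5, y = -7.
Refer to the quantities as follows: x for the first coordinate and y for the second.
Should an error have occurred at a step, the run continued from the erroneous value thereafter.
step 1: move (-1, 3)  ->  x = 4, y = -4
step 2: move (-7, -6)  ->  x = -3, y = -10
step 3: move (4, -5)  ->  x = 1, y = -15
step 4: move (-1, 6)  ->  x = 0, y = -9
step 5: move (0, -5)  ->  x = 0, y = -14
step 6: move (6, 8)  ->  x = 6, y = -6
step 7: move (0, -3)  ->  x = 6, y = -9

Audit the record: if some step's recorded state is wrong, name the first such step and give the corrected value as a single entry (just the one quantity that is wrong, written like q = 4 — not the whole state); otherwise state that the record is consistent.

Recomputing the run from the initial state:
step 1: x = 4, y = -4
step 2: x = -3, y = -10
step 3: x = 1, y = -15
step 4: x = 0, y = -9
step 5: x = 0, y = -14
step 6: x = 6, y = -6
step 7: x = 6, y = -9
This matches the record at every step.

no error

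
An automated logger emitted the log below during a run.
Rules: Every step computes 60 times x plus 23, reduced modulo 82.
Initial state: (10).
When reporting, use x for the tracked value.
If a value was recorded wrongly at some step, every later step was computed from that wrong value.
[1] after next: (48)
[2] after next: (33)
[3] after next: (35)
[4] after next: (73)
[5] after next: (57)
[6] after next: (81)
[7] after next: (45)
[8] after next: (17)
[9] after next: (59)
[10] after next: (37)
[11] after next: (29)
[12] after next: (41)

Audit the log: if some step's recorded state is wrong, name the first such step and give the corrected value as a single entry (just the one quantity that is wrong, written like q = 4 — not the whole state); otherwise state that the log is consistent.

step 1, x = 49

Recomputing the run from the initial state:
step 1: x = 49
step 2: x = 11
step 3: x = 27
step 4: x = 3
step 5: x = 39
step 6: x = 67
step 7: x = 25
step 8: x = 47
step 9: x = 55
step 10: x = 43
step 11: x = 61
step 12: x = 75
The first disagreement with the log is at step 1, where the value should be x = 49.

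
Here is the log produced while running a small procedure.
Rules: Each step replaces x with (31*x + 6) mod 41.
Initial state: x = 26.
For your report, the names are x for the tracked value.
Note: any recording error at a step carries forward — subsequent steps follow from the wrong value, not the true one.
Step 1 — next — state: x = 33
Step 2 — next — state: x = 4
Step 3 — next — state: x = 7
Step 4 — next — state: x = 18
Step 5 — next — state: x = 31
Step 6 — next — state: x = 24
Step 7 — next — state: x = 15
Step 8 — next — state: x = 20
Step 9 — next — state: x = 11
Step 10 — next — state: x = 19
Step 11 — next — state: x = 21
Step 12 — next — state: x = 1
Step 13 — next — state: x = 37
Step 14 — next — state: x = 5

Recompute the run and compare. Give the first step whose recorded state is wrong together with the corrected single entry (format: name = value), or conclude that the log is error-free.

Step 1: x = (31*26 + 6) mod 41 = 33 — matches.
Step 2: x = (31*33 + 6) mod 41 = 4 — checks out.
Step 3: x = (31*4 + 6) mod 41 = 7 — matches.
Step 4: x = (31*7 + 6) mod 41 = 18 — verified.
Step 5: x = (31*18 + 6) mod 41 = 31 — consistent with the log.
Step 6: x = (31*31 + 6) mod 41 = 24 — verified.
Step 7: x = (31*24 + 6) mod 41 = 12 — a discrepancy with the log.
First deviation found at step 7; the corrected entry is x = 12.

step 7, x = 12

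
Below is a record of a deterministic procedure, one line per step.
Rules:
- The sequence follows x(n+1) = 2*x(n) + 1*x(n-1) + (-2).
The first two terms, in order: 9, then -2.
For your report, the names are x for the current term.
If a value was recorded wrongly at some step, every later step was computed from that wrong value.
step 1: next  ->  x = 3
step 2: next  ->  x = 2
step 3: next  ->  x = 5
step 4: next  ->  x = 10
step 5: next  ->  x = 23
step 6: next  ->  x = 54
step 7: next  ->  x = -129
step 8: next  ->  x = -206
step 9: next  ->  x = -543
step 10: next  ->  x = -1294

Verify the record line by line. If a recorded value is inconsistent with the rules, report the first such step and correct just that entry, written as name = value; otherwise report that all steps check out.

step 7, x = 129

Recomputing the run from the initial state:
step 1: x = 3
step 2: x = 2
step 3: x = 5
step 4: x = 10
step 5: x = 23
step 6: x = 54
step 7: x = 129
step 8: x = 310
step 9: x = 747
step 10: x = 1802
The first disagreement with the record is at step 7, where the value should be x = 129.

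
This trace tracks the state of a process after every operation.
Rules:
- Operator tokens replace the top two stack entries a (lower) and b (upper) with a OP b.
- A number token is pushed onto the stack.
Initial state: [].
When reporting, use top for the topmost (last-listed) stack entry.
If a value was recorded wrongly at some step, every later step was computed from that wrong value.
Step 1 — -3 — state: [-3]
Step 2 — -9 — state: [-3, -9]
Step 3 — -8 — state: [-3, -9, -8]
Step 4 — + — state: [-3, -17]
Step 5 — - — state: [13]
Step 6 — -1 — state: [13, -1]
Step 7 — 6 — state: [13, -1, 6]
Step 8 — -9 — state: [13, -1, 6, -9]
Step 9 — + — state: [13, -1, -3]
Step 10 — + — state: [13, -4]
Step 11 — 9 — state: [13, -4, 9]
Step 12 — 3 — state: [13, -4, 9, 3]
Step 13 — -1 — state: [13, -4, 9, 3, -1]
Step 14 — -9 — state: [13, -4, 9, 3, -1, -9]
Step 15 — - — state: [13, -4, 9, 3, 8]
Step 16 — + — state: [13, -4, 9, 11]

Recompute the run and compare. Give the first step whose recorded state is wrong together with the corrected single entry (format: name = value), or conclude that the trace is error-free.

step 5, top = 14

Step 1: push -3: top = -3 — verified.
Step 2: push -9: top = -9 — exactly as logged.
Step 3: push -8: top = -8 — agrees with the trace.
Step 4: -9 + -8 = -17 — in agreement.
Step 5: -3 - -17 = 14 — the entry is off here.
That makes step 5 the first incorrect line — top = 14 is what it should show.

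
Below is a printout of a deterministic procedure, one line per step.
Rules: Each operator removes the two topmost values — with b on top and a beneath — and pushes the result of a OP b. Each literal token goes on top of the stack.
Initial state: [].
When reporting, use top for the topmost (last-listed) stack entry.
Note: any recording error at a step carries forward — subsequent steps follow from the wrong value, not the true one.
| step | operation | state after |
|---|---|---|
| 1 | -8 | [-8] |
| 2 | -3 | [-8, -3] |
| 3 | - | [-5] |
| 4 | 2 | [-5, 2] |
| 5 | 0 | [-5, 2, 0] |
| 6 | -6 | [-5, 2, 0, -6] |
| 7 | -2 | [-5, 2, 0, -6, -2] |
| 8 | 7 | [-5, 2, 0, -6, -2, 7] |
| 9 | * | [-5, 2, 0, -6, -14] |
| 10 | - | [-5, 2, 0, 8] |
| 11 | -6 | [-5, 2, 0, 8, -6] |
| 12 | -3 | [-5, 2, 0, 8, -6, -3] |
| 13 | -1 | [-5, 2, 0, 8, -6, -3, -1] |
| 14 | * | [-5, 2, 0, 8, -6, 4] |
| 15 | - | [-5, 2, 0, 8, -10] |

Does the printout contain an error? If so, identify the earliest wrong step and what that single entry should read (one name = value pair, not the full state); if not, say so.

Recomputing the run from the initial state:
step 1: [-8]
step 2: [-8, -3]
step 3: [-5]
step 4: [-5, 2]
step 5: [-5, 2, 0]
step 6: [-5, 2, 0, -6]
step 7: [-5, 2, 0, -6, -2]
step 8: [-5, 2, 0, -6, -2, 7]
step 9: [-5, 2, 0, -6, -14]
step 10: [-5, 2, 0, 8]
step 11: [-5, 2, 0, 8, -6]
step 12: [-5, 2, 0, 8, -6, -3]
step 13: [-5, 2, 0, 8, -6, -3, -1]
step 14: [-5, 2, 0, 8, -6, 3]
step 15: [-5, 2, 0, 8, -9]
The first disagreement with the printout is at step 14, where the value should be top = 3.

step 14, top = 3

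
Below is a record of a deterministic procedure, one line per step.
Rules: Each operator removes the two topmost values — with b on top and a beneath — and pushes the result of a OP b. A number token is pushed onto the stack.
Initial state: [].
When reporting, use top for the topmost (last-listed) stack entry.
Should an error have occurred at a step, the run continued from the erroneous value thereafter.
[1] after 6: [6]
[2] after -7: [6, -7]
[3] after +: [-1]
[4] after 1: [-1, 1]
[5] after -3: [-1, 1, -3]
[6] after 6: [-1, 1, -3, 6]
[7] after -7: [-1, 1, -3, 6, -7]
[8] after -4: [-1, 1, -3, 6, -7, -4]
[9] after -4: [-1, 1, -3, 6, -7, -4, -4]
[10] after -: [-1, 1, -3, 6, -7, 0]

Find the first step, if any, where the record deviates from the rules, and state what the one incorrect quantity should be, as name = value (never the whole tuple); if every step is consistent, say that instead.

no error

step 1: push 6: top = 6 -> matches
step 2: push -7: top = -7 -> matches
step 3: 6 + -7 = -1 -> same as recorded
step 4: push 1: top = 1 -> verified
step 5: push -3: top = -3 -> agrees with the record
step 6: push 6: top = 6 -> verified
step 7: push -7: top = -7 -> no discrepancy
step 8: push -4: top = -4 -> same as recorded
step 9: push -4: top = -4 -> agrees with the record
step 10: -4 - -4 = 0 -> no discrepancy
All entries verified; no error found.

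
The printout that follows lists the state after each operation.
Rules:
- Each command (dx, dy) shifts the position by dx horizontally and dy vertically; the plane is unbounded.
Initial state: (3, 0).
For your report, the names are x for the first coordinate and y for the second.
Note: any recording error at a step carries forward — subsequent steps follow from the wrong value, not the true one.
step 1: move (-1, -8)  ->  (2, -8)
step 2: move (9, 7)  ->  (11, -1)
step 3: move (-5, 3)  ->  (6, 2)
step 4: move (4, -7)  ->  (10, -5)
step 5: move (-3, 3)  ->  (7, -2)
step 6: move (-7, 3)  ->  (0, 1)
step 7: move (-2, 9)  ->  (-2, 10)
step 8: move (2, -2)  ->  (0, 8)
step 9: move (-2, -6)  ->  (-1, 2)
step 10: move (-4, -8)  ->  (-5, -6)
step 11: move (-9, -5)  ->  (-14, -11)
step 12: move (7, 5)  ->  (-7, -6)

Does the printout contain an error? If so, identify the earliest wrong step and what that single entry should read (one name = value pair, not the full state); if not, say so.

1. x = 3 + (-1) = 2, y = 0 + (-8) = -8 (verified)
2. x = 2 + (9) = 11, y = -8 + (7) = -1 (verified)
3. x = 11 + (-5) = 6, y = -1 + (3) = 2 (exactly as logged)
4. x = 6 + (4) = 10, y = 2 + (-7) = -5 (verified)
5. x = 10 + (-3) = 7, y = -5 + (3) = -2 (in agreement)
6. x = 7 + (-7) = 0, y = -2 + (3) = 1 (verified)
7. x = 0 + (-2) = -2, y = 1 + (9) = 10 (same as recorded)
8. x = -2 + (2) = 0, y = 10 + (-2) = 8 (exactly as logged)
9. x = 0 + (-2) = -2, y = 8 + (-6) = 2 (this is not what the printout shows)
Conclusion: step 9 carries the first error; the entry should be x = -2.

step 9, x = -2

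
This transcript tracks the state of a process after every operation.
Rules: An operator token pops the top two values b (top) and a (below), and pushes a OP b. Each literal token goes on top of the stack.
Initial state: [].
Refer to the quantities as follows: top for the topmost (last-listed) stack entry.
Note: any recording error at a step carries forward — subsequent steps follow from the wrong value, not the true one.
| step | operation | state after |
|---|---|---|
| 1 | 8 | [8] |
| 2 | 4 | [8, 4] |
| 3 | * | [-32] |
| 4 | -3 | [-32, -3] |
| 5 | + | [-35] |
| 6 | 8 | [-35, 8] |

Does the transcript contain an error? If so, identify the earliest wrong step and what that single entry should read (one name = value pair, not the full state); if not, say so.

step 3, top = 32

step 1: push 8: top = 8 -> in agreement
step 2: push 4: top = 4 -> no discrepancy
step 3: 8 * 4 = 32 -> the recorded entry deviates here
That makes step 3 the first incorrect line — top = 32 is what it should show.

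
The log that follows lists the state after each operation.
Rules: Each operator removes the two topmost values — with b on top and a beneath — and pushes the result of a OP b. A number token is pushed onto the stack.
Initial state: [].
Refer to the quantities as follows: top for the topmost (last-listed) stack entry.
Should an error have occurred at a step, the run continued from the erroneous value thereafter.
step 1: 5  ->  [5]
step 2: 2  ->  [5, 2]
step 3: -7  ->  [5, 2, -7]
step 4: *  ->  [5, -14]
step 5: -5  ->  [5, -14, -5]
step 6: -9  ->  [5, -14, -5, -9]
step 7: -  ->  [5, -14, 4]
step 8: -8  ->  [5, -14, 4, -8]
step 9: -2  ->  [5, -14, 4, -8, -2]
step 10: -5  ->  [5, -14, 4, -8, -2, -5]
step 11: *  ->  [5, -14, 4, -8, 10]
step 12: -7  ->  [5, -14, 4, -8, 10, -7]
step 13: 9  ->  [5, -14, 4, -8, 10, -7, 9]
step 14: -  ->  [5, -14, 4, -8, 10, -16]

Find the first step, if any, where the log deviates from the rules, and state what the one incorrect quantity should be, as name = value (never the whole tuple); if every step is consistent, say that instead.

Recomputing the run from the initial state:
step 1: [5]
step 2: [5, 2]
step 3: [5, 2, -7]
step 4: [5, -14]
step 5: [5, -14, -5]
step 6: [5, -14, -5, -9]
step 7: [5, -14, 4]
step 8: [5, -14, 4, -8]
step 9: [5, -14, 4, -8, -2]
step 10: [5, -14, 4, -8, -2, -5]
step 11: [5, -14, 4, -8, 10]
step 12: [5, -14, 4, -8, 10, -7]
step 13: [5, -14, 4, -8, 10, -7, 9]
step 14: [5, -14, 4, -8, 10, -16]
This matches the log at every step.

no error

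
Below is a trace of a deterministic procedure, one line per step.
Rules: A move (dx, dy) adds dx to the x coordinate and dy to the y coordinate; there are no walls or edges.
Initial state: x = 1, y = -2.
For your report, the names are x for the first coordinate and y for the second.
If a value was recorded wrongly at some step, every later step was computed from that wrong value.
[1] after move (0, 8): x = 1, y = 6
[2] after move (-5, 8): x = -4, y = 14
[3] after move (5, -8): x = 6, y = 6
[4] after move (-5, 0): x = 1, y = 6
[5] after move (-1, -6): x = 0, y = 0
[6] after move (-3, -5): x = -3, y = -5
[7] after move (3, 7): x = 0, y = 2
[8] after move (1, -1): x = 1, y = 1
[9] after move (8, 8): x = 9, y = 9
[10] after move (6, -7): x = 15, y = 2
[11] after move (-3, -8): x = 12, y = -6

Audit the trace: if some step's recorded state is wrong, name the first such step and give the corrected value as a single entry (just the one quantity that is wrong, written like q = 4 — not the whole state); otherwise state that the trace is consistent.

step 3, x = 1

1. x = 1 + (0) = 1, y = -2 + (8) = 6 (same as recorded)
2. x = 1 + (-5) = -4, y = 6 + (8) = 14 (verified)
3. x = -4 + (5) = 1, y = 14 + (-8) = 6 (this is not what the trace shows)
Conclusion: step 3 carries the first error; the entry should be x = 1.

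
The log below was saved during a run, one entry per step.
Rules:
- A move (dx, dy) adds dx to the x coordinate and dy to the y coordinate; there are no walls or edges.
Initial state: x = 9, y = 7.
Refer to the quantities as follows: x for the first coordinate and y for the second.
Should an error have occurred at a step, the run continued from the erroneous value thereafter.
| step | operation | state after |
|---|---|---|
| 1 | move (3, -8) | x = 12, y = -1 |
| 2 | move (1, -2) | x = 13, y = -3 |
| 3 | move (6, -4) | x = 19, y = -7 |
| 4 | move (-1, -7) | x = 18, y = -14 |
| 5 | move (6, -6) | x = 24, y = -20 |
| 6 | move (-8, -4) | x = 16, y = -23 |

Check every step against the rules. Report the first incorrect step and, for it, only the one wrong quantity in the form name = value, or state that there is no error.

1. x = 9 + (3) = 12, y = 7 + (-8) = -1 (verified)
2. x = 12 + (1) = 13, y = -1 + (-2) = -3 (checks out)
3. x = 13 + (6) = 19, y = -3 + (-4) = -7 (verified)
4. x = 19 + (-1) = 18, y = -7 + (-7) = -14 (checks out)
5. x = 18 + (6) = 24, y = -14 + (-6) = -20 (agrees with the log)
6. x = 24 + (-8) = 16, y = -20 + (-4) = -24 (the entry is off here)
Conclusion: step 6 carries the first error; the entry should be y = -24.

step 6, y = -24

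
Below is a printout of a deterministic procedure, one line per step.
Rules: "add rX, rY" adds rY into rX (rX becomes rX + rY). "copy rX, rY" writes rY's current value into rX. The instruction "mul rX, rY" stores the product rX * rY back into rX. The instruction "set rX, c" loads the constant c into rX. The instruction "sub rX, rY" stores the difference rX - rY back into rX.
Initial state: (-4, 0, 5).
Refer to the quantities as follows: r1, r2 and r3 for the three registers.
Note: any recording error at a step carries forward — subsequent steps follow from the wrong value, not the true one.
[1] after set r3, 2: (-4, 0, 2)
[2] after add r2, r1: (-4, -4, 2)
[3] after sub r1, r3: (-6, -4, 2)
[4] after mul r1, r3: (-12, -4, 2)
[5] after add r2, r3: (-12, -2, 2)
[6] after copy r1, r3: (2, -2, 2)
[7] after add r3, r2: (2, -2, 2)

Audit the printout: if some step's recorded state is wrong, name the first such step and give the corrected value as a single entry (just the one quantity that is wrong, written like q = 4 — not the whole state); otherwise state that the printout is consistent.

step 7, r3 = 0

1. r3 = 2 (same as recorded)
2. r2 = 0 + -4 = -4 (checks out)
3. r1 = -4 - 2 = -6 (in agreement)
4. r1 = -6 * 2 = -12 (verified)
5. r2 = -4 + 2 = -2 (confirmed correct)
6. r1 = 2 (checks out)
7. r3 = 2 + -2 = 0 (not what was recorded)
Conclusion: step 7 carries the first error; the entry should be r3 = 0.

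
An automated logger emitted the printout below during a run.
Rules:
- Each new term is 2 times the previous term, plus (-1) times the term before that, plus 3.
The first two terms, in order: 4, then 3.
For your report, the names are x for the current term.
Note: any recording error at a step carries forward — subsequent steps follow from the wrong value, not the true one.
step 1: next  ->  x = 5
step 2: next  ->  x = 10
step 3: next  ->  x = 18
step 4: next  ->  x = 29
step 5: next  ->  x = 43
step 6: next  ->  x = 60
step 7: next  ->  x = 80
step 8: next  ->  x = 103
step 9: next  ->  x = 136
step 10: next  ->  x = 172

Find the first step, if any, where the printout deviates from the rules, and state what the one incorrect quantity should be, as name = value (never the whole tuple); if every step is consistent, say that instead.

1. x = 2*(3) + (-1)*(4) + (3) = 5 (matches)
2. x = 2*(5) + (-1)*(3) + (3) = 10 (confirmed correct)
3. x = 2*(10) + (-1)*(5) + (3) = 18 (exactly as logged)
4. x = 2*(18) + (-1)*(10) + (3) = 29 (verified)
5. x = 2*(29) + (-1)*(18) + (3) = 43 (exactly as logged)
6. x = 2*(43) + (-1)*(29) + (3) = 60 (same as recorded)
7. x = 2*(60) + (-1)*(43) + (3) = 80 (no discrepancy)
8. x = 2*(80) + (-1)*(60) + (3) = 103 (agrees with the printout)
9. x = 2*(103) + (-1)*(80) + (3) = 129 (not what was recorded)
Step 9 is the first one off; corrected, x = 129.

step 9, x = 129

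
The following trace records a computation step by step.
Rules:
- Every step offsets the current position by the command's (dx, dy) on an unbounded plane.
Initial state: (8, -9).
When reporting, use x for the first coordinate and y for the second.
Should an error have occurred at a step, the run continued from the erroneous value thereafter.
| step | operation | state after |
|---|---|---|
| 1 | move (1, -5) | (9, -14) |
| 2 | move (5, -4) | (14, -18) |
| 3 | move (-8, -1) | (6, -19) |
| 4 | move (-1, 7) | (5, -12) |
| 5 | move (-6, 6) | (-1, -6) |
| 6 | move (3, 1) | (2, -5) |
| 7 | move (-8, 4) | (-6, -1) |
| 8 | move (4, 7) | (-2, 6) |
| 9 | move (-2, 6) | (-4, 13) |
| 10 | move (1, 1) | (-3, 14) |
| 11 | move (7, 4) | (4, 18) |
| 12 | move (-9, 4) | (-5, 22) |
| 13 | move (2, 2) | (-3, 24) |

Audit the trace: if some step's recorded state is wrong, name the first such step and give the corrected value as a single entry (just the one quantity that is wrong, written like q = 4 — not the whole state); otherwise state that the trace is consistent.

Step 1: x = 8 + (1) = 9, y = -9 + (-5) = -14 — confirmed correct.
Step 2: x = 9 + (5) = 14, y = -14 + (-4) = -18 — exactly as logged.
Step 3: x = 14 + (-8) = 6, y = -18 + (-1) = -19 — same as recorded.
Step 4: x = 6 + (-1) = 5, y = -19 + (7) = -12 — no discrepancy.
Step 5: x = 5 + (-6) = -1, y = -12 + (6) = -6 — consistent with the trace.
Step 6: x = -1 + (3) = 2, y = -6 + (1) = -5 — in agreement.
Step 7: x = 2 + (-8) = -6, y = -5 + (4) = -1 — agrees with the trace.
Step 8: x = -6 + (4) = -2, y = -1 + (7) = 6 — agrees with the trace.
Step 9: x = -2 + (-2) = -4, y = 6 + (6) = 12 — first mismatch against the trace.
Conclusion: step 9 carries the first error; the entry should be y = 12.

step 9, y = 12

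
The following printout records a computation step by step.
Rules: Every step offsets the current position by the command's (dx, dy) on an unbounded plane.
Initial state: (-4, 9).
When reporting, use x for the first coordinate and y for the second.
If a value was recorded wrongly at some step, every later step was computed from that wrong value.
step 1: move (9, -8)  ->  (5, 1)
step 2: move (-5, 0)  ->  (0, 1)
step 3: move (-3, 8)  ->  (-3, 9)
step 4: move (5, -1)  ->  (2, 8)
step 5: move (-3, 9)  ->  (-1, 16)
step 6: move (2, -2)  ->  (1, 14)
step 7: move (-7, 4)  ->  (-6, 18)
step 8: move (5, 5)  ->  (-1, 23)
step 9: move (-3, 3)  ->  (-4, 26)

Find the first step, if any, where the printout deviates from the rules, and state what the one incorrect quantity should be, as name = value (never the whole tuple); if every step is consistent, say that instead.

step 1: x = -4 + (9) = 5, y = 9 + (-8) = 1 -> verified
step 2: x = 5 + (-5) = 0, y = 1 + (0) = 1 -> no discrepancy
step 3: x = 0 + (-3) = -3, y = 1 + (8) = 9 -> checks out
step 4: x = -3 + (5) = 2, y = 9 + (-1) = 8 -> matches
step 5: x = 2 + (-3) = -1, y = 8 + (9) = 17 -> the printout has a different value
Step 5 is the first one off; corrected, y = 17.

step 5, y = 17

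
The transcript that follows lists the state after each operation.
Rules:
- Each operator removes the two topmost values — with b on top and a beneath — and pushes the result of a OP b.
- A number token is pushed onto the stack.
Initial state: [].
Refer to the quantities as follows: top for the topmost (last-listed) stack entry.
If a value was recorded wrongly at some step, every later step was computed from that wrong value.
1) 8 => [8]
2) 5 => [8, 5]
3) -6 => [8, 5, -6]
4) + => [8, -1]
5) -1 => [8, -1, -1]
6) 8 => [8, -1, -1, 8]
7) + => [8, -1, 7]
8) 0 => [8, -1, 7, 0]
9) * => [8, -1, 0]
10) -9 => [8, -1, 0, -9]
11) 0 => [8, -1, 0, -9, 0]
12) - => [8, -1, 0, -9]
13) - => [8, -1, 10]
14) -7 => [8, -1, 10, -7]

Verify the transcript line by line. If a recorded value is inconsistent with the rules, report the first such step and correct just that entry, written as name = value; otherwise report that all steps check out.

step 13, top = 9

Recomputing the run from the initial state:
step 1: [8]
step 2: [8, 5]
step 3: [8, 5, -6]
step 4: [8, -1]
step 5: [8, -1, -1]
step 6: [8, -1, -1, 8]
step 7: [8, -1, 7]
step 8: [8, -1, 7, 0]
step 9: [8, -1, 0]
step 10: [8, -1, 0, -9]
step 11: [8, -1, 0, -9, 0]
step 12: [8, -1, 0, -9]
step 13: [8, -1, 9]
step 14: [8, -1, 9, -7]
The first disagreement with the transcript is at step 13, where the value should be top = 9.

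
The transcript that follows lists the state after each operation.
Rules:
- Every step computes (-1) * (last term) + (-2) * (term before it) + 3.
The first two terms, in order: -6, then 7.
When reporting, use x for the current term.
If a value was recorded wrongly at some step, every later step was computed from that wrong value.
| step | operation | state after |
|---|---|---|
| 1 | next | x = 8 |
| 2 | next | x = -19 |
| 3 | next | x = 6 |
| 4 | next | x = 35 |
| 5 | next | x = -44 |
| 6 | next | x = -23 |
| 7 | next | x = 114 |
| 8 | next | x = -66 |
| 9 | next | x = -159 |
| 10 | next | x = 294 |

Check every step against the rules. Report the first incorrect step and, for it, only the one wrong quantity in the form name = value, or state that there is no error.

step 8, x = -65

step 1: x = -1*(7) + (-2)*(-6) + (3) = 8 -> checks out
step 2: x = -1*(8) + (-2)*(7) + (3) = -19 -> consistent with the transcript
step 3: x = -1*(-19) + (-2)*(8) + (3) = 6 -> in agreement
step 4: x = -1*(6) + (-2)*(-19) + (3) = 35 -> checks out
step 5: x = -1*(35) + (-2)*(6) + (3) = -44 -> checks out
step 6: x = -1*(-44) + (-2)*(35) + (3) = -23 -> in agreement
step 7: x = -1*(-23) + (-2)*(-44) + (3) = 114 -> checks out
step 8: x = -1*(114) + (-2)*(-23) + (3) = -65 -> this is not what the transcript shows
First deviation found at step 8; the corrected entry is x = -65.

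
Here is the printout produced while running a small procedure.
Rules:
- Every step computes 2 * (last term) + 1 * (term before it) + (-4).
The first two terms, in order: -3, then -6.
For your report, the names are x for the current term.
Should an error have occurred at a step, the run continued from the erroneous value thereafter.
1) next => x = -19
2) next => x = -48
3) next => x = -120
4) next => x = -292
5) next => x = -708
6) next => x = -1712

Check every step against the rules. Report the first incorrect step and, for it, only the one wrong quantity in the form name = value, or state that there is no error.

step 3, x = -119

step 1: x = 2*(-6) + (1)*(-3) + (-4) = -19 -> in agreement
step 2: x = 2*(-19) + (1)*(-6) + (-4) = -48 -> in agreement
step 3: x = 2*(-48) + (1)*(-19) + (-4) = -119 -> not what was recorded
The earliest wrong entry is at step 3: it should read x = -119.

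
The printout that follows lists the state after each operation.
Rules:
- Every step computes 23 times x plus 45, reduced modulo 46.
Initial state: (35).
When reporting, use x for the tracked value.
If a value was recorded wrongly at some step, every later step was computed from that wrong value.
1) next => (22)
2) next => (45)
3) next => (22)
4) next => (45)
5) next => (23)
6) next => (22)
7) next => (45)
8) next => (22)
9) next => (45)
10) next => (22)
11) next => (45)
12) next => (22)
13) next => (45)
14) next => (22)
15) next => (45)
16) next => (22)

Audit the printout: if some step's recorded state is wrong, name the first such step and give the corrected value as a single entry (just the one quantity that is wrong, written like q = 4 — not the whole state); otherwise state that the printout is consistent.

step 5, x = 22

step 1: x = (23*35 + 45) mod 46 = 22 -> agrees with the printout
step 2: x = (23*22 + 45) mod 46 = 45 -> exactly as logged
step 3: x = (23*45 + 45) mod 46 = 22 -> same as recorded
step 4: x = (23*22 + 45) mod 46 = 45 -> in agreement
step 5: x = (23*45 + 45) mod 46 = 22 -> the entry is off here
The earliest wrong entry is at step 5: it should read x = 22.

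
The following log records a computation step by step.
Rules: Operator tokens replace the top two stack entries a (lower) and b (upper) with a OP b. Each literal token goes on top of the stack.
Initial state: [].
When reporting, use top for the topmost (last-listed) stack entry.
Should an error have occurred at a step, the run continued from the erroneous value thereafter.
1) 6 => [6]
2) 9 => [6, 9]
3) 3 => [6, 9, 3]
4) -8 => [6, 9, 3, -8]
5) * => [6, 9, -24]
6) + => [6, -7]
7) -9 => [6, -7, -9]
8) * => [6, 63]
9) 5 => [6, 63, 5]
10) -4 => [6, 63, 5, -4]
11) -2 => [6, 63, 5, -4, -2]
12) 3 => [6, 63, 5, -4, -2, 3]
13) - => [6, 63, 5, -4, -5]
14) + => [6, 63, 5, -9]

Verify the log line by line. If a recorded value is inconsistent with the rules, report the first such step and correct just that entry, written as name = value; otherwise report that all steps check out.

Recomputing the run from the initial state:
step 1: [6]
step 2: [6, 9]
step 3: [6, 9, 3]
step 4: [6, 9, 3, -8]
step 5: [6, 9, -24]
step 6: [6, -15]
step 7: [6, -15, -9]
step 8: [6, 135]
step 9: [6, 135, 5]
step 10: [6, 135, 5, -4]
step 11: [6, 135, 5, -4, -2]
step 12: [6, 135, 5, -4, -2, 3]
step 13: [6, 135, 5, -4, -5]
step 14: [6, 135, 5, -9]
The first disagreement with the log is at step 6, where the value should be top = -15.

step 6, top = -15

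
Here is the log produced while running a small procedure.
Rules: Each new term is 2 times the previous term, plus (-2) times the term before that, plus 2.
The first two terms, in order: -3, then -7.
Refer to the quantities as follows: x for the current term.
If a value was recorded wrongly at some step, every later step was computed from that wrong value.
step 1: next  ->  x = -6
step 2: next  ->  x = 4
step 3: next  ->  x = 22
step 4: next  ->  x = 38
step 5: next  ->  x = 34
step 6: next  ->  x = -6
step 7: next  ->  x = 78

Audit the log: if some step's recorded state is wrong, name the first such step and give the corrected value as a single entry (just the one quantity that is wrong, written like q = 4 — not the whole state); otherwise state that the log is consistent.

step 7, x = -78

step 1: x = 2*(-7) + (-2)*(-3) + (2) = -6 -> exactly as logged
step 2: x = 2*(-6) + (-2)*(-7) + (2) = 4 -> matches
step 3: x = 2*(4) + (-2)*(-6) + (2) = 22 -> no discrepancy
step 4: x = 2*(22) + (-2)*(4) + (2) = 38 -> same as recorded
step 5: x = 2*(38) + (-2)*(22) + (2) = 34 -> no discrepancy
step 6: x = 2*(34) + (-2)*(38) + (2) = -6 -> in agreement
step 7: x = 2*(-6) + (-2)*(34) + (2) = -78 -> a discrepancy with the log
So the first discrepancy is step 7, where the right value is x = -78.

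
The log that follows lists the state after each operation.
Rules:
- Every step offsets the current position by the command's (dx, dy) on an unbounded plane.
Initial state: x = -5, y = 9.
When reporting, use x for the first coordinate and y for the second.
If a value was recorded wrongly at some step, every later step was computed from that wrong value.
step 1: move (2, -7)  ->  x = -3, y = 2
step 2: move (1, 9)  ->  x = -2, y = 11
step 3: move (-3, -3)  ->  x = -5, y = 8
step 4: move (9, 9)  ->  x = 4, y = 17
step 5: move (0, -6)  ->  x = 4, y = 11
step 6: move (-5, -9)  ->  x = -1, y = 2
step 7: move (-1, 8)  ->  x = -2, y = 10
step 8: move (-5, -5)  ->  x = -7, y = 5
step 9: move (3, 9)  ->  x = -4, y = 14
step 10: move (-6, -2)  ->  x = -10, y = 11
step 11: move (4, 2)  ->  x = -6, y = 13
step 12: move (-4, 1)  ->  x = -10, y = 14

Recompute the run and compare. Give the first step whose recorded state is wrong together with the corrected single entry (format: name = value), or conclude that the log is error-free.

step 10, y = 12

Recomputing the run from the initial state:
step 1: x = -3, y = 2
step 2: x = -2, y = 11
step 3: x = -5, y = 8
step 4: x = 4, y = 17
step 5: x = 4, y = 11
step 6: x = -1, y = 2
step 7: x = -2, y = 10
step 8: x = -7, y = 5
step 9: x = -4, y = 14
step 10: x = -10, y = 12
step 11: x = -6, y = 14
step 12: x = -10, y = 15
The first disagreement with the log is at step 10, where the value should be y = 12.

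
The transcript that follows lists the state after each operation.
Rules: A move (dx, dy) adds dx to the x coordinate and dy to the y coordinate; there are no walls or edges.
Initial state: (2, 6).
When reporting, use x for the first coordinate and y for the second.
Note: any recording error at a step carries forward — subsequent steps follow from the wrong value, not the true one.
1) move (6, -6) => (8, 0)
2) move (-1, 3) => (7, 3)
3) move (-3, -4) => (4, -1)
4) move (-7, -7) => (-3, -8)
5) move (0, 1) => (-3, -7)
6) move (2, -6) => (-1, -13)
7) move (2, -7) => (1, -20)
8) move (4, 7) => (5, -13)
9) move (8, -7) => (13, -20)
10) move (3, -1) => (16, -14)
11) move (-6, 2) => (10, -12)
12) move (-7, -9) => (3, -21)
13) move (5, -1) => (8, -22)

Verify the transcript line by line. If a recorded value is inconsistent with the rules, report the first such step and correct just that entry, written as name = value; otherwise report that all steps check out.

Recomputing the run from the initial state:
step 1: x = 8, y = 0
step 2: x = 7, y = 3
step 3: x = 4, y = -1
step 4: x = -3, y = -8
step 5: x = -3, y = -7
step 6: x = -1, y = -13
step 7: x = 1, y = -20
step 8: x = 5, y = -13
step 9: x = 13, y = -20
step 10: x = 16, y = -21
step 11: x = 10, y = -19
step 12: x = 3, y = -28
step 13: x = 8, y = -29
The first disagreement with the transcript is at step 10, where the value should be y = -21.

step 10, y = -21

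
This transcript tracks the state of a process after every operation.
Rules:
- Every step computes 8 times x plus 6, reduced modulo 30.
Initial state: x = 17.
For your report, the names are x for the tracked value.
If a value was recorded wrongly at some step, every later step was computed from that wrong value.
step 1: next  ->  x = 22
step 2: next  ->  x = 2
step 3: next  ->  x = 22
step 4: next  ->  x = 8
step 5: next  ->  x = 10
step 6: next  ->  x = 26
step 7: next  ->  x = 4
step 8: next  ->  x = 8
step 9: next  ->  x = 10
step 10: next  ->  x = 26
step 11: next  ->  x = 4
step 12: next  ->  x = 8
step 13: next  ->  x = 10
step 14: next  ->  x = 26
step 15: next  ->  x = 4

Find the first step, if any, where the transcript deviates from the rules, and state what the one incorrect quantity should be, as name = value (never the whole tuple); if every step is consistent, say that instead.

Recomputing the run from the initial state:
step 1: x = 22
step 2: x = 2
step 3: x = 22
step 4: x = 2
step 5: x = 22
step 6: x = 2
step 7: x = 22
step 8: x = 2
step 9: x = 22
step 10: x = 2
step 11: x = 22
step 12: x = 2
step 13: x = 22
step 14: x = 2
step 15: x = 22
The first disagreement with the transcript is at step 4, where the value should be x = 2.

step 4, x = 2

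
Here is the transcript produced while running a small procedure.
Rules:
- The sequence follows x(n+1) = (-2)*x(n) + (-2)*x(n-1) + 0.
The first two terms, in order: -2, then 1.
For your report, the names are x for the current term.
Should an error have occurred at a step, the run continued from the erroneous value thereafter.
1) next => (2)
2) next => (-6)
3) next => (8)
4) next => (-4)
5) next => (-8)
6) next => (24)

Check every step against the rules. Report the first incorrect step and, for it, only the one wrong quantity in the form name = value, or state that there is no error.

Recomputing the run from the initial state:
step 1: x = 2
step 2: x = -6
step 3: x = 8
step 4: x = -4
step 5: x = -8
step 6: x = 24
This matches the transcript at every step.

no error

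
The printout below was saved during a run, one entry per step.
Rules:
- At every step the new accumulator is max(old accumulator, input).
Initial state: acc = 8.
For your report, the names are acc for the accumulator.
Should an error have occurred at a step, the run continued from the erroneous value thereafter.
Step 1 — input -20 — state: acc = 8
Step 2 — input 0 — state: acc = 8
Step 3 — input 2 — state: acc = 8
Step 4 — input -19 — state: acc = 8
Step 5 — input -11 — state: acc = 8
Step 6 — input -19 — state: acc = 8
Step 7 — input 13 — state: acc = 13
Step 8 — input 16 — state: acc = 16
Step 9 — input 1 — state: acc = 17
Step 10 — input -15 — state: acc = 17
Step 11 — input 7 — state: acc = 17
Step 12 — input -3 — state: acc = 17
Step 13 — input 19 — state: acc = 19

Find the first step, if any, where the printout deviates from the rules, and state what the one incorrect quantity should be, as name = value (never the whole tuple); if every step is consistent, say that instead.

Recomputing the run from the initial state:
step 1: acc = 8
step 2: acc = 8
step 3: acc = 8
step 4: acc = 8
step 5: acc = 8
step 6: acc = 8
step 7: acc = 13
step 8: acc = 16
step 9: acc = 16
step 10: acc = 16
step 11: acc = 16
step 12: acc = 16
step 13: acc = 19
The first disagreement with the printout is at step 9, where the value should be acc = 16.

step 9, acc = 16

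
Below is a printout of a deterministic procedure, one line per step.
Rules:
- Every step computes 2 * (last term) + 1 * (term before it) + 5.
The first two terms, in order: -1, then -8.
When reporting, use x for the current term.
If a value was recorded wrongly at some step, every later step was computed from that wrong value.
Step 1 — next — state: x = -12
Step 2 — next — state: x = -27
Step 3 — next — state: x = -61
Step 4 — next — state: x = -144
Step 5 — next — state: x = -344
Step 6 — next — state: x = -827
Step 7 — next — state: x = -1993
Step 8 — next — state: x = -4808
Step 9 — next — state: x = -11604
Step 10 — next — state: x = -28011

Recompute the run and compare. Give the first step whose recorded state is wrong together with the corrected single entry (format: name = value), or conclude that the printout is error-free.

Recomputing the run from the initial state:
step 1: x = -12
step 2: x = -27
step 3: x = -61
step 4: x = -144
step 5: x = -344
step 6: x = -827
step 7: x = -1993
step 8: x = -4808
step 9: x = -11604
step 10: x = -28011
This matches the printout at every step.

no error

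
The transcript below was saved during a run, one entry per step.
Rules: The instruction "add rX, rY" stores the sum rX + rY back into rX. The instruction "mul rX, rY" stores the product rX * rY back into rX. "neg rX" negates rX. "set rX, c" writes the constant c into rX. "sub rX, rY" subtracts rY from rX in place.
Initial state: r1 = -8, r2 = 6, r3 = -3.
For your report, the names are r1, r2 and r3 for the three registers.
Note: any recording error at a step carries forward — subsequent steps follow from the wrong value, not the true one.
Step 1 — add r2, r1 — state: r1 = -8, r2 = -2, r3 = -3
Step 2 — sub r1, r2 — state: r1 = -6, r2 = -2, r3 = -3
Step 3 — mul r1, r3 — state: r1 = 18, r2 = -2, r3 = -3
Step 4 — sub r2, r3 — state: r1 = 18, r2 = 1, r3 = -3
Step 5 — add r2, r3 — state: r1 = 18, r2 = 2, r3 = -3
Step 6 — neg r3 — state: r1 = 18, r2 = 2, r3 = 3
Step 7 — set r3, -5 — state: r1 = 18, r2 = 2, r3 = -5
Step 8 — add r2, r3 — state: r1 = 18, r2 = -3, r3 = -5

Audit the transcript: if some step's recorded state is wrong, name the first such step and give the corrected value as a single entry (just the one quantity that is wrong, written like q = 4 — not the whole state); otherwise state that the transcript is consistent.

step 1: r2 = 6 + -8 = -2 -> in agreement
step 2: r1 = -8 - -2 = -6 -> matches
step 3: r1 = -6 * -3 = 18 -> no discrepancy
step 4: r2 = -2 - -3 = 1 -> no discrepancy
step 5: r2 = 1 + -3 = -2 -> not what was recorded
Step 5 is the first one off; corrected, r2 = -2.

step 5, r2 = -2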